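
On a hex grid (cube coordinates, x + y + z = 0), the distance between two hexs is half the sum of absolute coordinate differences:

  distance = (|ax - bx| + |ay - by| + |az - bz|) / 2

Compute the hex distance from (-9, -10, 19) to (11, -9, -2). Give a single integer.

|ax - bx| = |-9 - 11| = 20
|ay - by| = |-10 - (-9)| = 1
|az - bz| = |19 - (-2)| = 21
distance = (20 + 1 + 21) / 2 = 42 / 2 = 21

Answer: 21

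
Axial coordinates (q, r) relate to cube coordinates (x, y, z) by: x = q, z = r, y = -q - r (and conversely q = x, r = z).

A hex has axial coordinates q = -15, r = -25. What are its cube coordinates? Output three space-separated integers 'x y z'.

Answer: -15 40 -25

Derivation:
x = q = -15
z = r = -25
y = -x - z = -(-15) - (-25) = 40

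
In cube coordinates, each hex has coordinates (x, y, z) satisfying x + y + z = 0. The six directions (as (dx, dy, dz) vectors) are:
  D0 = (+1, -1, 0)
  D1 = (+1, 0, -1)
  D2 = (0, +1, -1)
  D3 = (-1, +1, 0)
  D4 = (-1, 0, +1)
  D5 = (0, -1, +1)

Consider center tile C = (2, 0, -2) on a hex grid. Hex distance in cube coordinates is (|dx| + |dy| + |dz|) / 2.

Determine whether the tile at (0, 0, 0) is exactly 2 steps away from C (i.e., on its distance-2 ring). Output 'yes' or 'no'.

Answer: yes

Derivation:
|px - cx| = |0 - 2| = 2
|py - cy| = |0 - 0| = 0
|pz - cz| = |0 - (-2)| = 2
distance = (2+0+2)/2 = 4/2 = 2
radius = 2; distance == radius -> yes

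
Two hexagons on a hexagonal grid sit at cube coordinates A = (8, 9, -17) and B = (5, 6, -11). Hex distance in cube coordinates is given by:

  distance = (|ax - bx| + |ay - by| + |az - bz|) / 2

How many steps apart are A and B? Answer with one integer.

Answer: 6

Derivation:
|ax - bx| = |8 - 5| = 3
|ay - by| = |9 - 6| = 3
|az - bz| = |-17 - (-11)| = 6
distance = (3 + 3 + 6) / 2 = 12 / 2 = 6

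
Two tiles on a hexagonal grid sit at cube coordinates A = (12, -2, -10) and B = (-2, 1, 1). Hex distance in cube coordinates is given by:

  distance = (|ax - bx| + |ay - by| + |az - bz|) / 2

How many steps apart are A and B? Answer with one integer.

|ax - bx| = |12 - (-2)| = 14
|ay - by| = |-2 - 1| = 3
|az - bz| = |-10 - 1| = 11
distance = (14 + 3 + 11) / 2 = 28 / 2 = 14

Answer: 14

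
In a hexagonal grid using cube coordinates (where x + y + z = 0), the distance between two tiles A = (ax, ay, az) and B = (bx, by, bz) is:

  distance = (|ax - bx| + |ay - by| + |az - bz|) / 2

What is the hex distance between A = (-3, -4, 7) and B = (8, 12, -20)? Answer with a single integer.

|ax - bx| = |-3 - 8| = 11
|ay - by| = |-4 - 12| = 16
|az - bz| = |7 - (-20)| = 27
distance = (11 + 16 + 27) / 2 = 54 / 2 = 27

Answer: 27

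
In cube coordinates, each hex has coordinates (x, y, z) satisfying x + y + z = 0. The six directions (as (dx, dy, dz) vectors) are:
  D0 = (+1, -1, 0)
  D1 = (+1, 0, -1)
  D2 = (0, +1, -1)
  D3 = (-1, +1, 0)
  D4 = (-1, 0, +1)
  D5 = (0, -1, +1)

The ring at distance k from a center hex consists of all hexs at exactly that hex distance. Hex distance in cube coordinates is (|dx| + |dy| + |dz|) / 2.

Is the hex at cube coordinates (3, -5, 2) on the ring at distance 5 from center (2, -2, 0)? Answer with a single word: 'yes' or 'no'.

Answer: no

Derivation:
|px - cx| = |3 - 2| = 1
|py - cy| = |-5 - (-2)| = 3
|pz - cz| = |2 - 0| = 2
distance = (1+3+2)/2 = 6/2 = 3
radius = 5; distance != radius -> no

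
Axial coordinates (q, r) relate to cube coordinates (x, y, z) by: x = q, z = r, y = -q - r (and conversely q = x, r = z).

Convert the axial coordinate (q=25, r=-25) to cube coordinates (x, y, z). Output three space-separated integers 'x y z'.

x = q = 25
z = r = -25
y = -x - z = -(25) - (-25) = 0

Answer: 25 0 -25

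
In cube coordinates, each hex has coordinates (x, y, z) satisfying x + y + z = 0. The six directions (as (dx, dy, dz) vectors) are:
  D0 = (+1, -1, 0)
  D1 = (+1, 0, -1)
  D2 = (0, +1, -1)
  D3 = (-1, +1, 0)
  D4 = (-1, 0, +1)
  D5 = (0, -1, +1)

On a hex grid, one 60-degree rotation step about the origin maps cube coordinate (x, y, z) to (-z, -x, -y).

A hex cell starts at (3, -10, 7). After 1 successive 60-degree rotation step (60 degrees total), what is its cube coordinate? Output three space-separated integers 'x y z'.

Start: (3, -10, 7)
Step 1: (3, -10, 7) -> (-(7), -(3), -(-10)) = (-7, -3, 10)

Answer: -7 -3 10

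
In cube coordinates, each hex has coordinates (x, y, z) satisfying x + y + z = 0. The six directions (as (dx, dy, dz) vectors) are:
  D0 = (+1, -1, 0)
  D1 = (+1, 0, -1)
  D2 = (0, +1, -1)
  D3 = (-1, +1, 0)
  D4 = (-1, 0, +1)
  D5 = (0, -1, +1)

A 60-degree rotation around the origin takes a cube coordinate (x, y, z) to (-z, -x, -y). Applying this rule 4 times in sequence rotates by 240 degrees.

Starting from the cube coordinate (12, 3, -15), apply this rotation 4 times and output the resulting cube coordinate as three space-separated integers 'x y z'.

Answer: -15 12 3

Derivation:
Start: (12, 3, -15)
Step 1: (12, 3, -15) -> (-(-15), -(12), -(3)) = (15, -12, -3)
Step 2: (15, -12, -3) -> (-(-3), -(15), -(-12)) = (3, -15, 12)
Step 3: (3, -15, 12) -> (-(12), -(3), -(-15)) = (-12, -3, 15)
Step 4: (-12, -3, 15) -> (-(15), -(-12), -(-3)) = (-15, 12, 3)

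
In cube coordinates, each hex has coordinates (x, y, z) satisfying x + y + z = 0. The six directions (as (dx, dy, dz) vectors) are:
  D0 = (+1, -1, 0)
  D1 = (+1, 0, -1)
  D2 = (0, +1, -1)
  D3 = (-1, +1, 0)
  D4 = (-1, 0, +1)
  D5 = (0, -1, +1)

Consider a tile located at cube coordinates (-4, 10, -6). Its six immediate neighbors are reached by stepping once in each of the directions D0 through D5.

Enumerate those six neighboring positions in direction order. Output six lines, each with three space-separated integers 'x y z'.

Answer: -3 9 -6
-3 10 -7
-4 11 -7
-5 11 -6
-5 10 -5
-4 9 -5

Derivation:
Center: (-4, 10, -6). Add each direction:
  D0: (-4, 10, -6) + (1, -1, 0) = (-3, 9, -6)
  D1: (-4, 10, -6) + (1, 0, -1) = (-3, 10, -7)
  D2: (-4, 10, -6) + (0, 1, -1) = (-4, 11, -7)
  D3: (-4, 10, -6) + (-1, 1, 0) = (-5, 11, -6)
  D4: (-4, 10, -6) + (-1, 0, 1) = (-5, 10, -5)
  D5: (-4, 10, -6) + (0, -1, 1) = (-4, 9, -5)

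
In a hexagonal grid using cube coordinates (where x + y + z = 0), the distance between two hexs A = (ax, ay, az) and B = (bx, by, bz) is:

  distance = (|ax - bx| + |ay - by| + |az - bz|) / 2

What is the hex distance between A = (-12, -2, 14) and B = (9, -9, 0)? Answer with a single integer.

Answer: 21

Derivation:
|ax - bx| = |-12 - 9| = 21
|ay - by| = |-2 - (-9)| = 7
|az - bz| = |14 - 0| = 14
distance = (21 + 7 + 14) / 2 = 42 / 2 = 21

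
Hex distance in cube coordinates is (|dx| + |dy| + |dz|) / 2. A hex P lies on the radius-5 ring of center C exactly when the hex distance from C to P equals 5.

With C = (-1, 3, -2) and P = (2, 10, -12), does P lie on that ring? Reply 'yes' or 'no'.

Answer: no

Derivation:
|px - cx| = |2 - (-1)| = 3
|py - cy| = |10 - 3| = 7
|pz - cz| = |-12 - (-2)| = 10
distance = (3+7+10)/2 = 20/2 = 10
radius = 5; distance != radius -> no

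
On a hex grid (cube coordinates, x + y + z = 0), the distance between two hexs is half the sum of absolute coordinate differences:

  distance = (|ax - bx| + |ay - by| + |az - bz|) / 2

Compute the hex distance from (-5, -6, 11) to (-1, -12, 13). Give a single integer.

Answer: 6

Derivation:
|ax - bx| = |-5 - (-1)| = 4
|ay - by| = |-6 - (-12)| = 6
|az - bz| = |11 - 13| = 2
distance = (4 + 6 + 2) / 2 = 12 / 2 = 6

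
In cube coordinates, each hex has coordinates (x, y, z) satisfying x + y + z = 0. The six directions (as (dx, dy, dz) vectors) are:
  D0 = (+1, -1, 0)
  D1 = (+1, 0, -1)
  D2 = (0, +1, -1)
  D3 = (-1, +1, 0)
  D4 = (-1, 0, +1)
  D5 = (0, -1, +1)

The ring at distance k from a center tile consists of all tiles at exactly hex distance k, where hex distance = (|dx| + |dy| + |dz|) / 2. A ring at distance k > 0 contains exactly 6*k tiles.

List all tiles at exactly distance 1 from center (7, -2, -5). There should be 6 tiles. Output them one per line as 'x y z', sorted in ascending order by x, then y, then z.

Walk ring at distance 1 from (7, -2, -5):
Start at center + D4*1 = (6, -2, -4)
  hex 0: (6, -2, -4)
  hex 1: (7, -3, -4)
  hex 2: (8, -3, -5)
  hex 3: (8, -2, -6)
  hex 4: (7, -1, -6)
  hex 5: (6, -1, -5)
Sorted: 6 hexes.

Answer: 6 -2 -4
6 -1 -5
7 -3 -4
7 -1 -6
8 -3 -5
8 -2 -6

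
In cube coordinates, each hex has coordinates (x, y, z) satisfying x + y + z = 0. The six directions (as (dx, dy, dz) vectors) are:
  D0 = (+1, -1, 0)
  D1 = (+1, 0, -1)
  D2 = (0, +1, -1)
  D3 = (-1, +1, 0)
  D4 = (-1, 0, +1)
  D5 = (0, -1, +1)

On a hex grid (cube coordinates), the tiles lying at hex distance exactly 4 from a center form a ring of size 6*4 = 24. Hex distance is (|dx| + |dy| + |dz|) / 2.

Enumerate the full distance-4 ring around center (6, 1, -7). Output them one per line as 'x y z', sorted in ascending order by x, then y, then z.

Answer: 2 1 -3
2 2 -4
2 3 -5
2 4 -6
2 5 -7
3 0 -3
3 5 -8
4 -1 -3
4 5 -9
5 -2 -3
5 5 -10
6 -3 -3
6 5 -11
7 -3 -4
7 4 -11
8 -3 -5
8 3 -11
9 -3 -6
9 2 -11
10 -3 -7
10 -2 -8
10 -1 -9
10 0 -10
10 1 -11

Derivation:
Walk ring at distance 4 from (6, 1, -7):
Start at center + D4*4 = (2, 1, -3)
  hex 0: (2, 1, -3)
  hex 1: (3, 0, -3)
  hex 2: (4, -1, -3)
  hex 3: (5, -2, -3)
  hex 4: (6, -3, -3)
  hex 5: (7, -3, -4)
  hex 6: (8, -3, -5)
  hex 7: (9, -3, -6)
  hex 8: (10, -3, -7)
  hex 9: (10, -2, -8)
  hex 10: (10, -1, -9)
  hex 11: (10, 0, -10)
  hex 12: (10, 1, -11)
  hex 13: (9, 2, -11)
  hex 14: (8, 3, -11)
  hex 15: (7, 4, -11)
  hex 16: (6, 5, -11)
  hex 17: (5, 5, -10)
  hex 18: (4, 5, -9)
  hex 19: (3, 5, -8)
  hex 20: (2, 5, -7)
  hex 21: (2, 4, -6)
  hex 22: (2, 3, -5)
  hex 23: (2, 2, -4)
Sorted: 24 hexes.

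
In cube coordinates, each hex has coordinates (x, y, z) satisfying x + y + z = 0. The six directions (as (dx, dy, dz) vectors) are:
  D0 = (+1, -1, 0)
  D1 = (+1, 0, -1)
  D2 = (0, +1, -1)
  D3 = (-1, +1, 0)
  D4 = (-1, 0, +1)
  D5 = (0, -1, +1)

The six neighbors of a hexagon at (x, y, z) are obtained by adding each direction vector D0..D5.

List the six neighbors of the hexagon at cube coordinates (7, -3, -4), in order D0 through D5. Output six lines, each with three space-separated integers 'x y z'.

Answer: 8 -4 -4
8 -3 -5
7 -2 -5
6 -2 -4
6 -3 -3
7 -4 -3

Derivation:
Center: (7, -3, -4). Add each direction:
  D0: (7, -3, -4) + (1, -1, 0) = (8, -4, -4)
  D1: (7, -3, -4) + (1, 0, -1) = (8, -3, -5)
  D2: (7, -3, -4) + (0, 1, -1) = (7, -2, -5)
  D3: (7, -3, -4) + (-1, 1, 0) = (6, -2, -4)
  D4: (7, -3, -4) + (-1, 0, 1) = (6, -3, -3)
  D5: (7, -3, -4) + (0, -1, 1) = (7, -4, -3)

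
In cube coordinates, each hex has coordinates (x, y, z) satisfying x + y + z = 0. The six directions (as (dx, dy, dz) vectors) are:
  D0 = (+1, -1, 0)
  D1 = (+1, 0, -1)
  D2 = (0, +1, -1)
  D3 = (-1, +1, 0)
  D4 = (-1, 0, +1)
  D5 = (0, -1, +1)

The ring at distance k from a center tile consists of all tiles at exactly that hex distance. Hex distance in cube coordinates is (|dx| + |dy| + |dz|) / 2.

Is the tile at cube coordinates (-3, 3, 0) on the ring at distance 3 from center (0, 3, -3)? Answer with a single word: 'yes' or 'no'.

Answer: yes

Derivation:
|px - cx| = |-3 - 0| = 3
|py - cy| = |3 - 3| = 0
|pz - cz| = |0 - (-3)| = 3
distance = (3+0+3)/2 = 6/2 = 3
radius = 3; distance == radius -> yes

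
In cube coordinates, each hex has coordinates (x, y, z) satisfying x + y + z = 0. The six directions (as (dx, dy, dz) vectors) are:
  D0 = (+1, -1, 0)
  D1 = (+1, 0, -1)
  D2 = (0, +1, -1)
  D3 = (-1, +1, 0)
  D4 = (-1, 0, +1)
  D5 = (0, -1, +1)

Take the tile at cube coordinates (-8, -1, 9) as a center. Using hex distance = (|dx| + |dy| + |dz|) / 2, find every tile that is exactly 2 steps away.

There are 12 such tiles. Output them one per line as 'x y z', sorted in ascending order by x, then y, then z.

Walk ring at distance 2 from (-8, -1, 9):
Start at center + D4*2 = (-10, -1, 11)
  hex 0: (-10, -1, 11)
  hex 1: (-9, -2, 11)
  hex 2: (-8, -3, 11)
  hex 3: (-7, -3, 10)
  hex 4: (-6, -3, 9)
  hex 5: (-6, -2, 8)
  hex 6: (-6, -1, 7)
  hex 7: (-7, 0, 7)
  hex 8: (-8, 1, 7)
  hex 9: (-9, 1, 8)
  hex 10: (-10, 1, 9)
  hex 11: (-10, 0, 10)
Sorted: 12 hexes.

Answer: -10 -1 11
-10 0 10
-10 1 9
-9 -2 11
-9 1 8
-8 -3 11
-8 1 7
-7 -3 10
-7 0 7
-6 -3 9
-6 -2 8
-6 -1 7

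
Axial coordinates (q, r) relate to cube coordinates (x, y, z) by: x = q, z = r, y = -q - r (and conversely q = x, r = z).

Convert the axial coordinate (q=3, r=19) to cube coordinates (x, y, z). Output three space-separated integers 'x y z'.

Answer: 3 -22 19

Derivation:
x = q = 3
z = r = 19
y = -x - z = -(3) - (19) = -22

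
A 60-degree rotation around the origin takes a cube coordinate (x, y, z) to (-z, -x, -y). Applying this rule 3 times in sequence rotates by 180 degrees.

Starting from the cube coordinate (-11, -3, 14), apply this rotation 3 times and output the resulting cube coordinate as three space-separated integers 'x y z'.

Start: (-11, -3, 14)
Step 1: (-11, -3, 14) -> (-(14), -(-11), -(-3)) = (-14, 11, 3)
Step 2: (-14, 11, 3) -> (-(3), -(-14), -(11)) = (-3, 14, -11)
Step 3: (-3, 14, -11) -> (-(-11), -(-3), -(14)) = (11, 3, -14)

Answer: 11 3 -14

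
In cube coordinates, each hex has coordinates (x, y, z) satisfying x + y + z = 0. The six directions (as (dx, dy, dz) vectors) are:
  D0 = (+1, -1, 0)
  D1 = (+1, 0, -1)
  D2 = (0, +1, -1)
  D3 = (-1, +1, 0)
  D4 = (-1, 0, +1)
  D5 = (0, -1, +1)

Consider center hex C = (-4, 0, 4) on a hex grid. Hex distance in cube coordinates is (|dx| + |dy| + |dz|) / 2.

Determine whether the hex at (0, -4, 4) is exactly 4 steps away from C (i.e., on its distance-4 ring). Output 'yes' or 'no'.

Answer: yes

Derivation:
|px - cx| = |0 - (-4)| = 4
|py - cy| = |-4 - 0| = 4
|pz - cz| = |4 - 4| = 0
distance = (4+4+0)/2 = 8/2 = 4
radius = 4; distance == radius -> yes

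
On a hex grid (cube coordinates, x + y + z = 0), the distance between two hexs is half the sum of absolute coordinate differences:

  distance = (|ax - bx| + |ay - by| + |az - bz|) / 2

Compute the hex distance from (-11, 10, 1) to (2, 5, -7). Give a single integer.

Answer: 13

Derivation:
|ax - bx| = |-11 - 2| = 13
|ay - by| = |10 - 5| = 5
|az - bz| = |1 - (-7)| = 8
distance = (13 + 5 + 8) / 2 = 26 / 2 = 13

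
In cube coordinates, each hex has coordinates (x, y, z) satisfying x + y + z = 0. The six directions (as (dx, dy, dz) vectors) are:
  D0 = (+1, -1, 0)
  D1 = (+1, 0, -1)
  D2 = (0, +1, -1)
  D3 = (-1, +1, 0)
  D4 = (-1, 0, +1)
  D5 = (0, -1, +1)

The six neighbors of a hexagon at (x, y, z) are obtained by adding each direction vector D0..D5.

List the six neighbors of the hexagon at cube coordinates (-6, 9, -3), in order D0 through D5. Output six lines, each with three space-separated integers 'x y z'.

Answer: -5 8 -3
-5 9 -4
-6 10 -4
-7 10 -3
-7 9 -2
-6 8 -2

Derivation:
Center: (-6, 9, -3). Add each direction:
  D0: (-6, 9, -3) + (1, -1, 0) = (-5, 8, -3)
  D1: (-6, 9, -3) + (1, 0, -1) = (-5, 9, -4)
  D2: (-6, 9, -3) + (0, 1, -1) = (-6, 10, -4)
  D3: (-6, 9, -3) + (-1, 1, 0) = (-7, 10, -3)
  D4: (-6, 9, -3) + (-1, 0, 1) = (-7, 9, -2)
  D5: (-6, 9, -3) + (0, -1, 1) = (-6, 8, -2)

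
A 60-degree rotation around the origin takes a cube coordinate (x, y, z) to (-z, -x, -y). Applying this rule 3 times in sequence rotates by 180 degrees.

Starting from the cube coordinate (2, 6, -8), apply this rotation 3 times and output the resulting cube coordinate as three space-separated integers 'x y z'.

Answer: -2 -6 8

Derivation:
Start: (2, 6, -8)
Step 1: (2, 6, -8) -> (-(-8), -(2), -(6)) = (8, -2, -6)
Step 2: (8, -2, -6) -> (-(-6), -(8), -(-2)) = (6, -8, 2)
Step 3: (6, -8, 2) -> (-(2), -(6), -(-8)) = (-2, -6, 8)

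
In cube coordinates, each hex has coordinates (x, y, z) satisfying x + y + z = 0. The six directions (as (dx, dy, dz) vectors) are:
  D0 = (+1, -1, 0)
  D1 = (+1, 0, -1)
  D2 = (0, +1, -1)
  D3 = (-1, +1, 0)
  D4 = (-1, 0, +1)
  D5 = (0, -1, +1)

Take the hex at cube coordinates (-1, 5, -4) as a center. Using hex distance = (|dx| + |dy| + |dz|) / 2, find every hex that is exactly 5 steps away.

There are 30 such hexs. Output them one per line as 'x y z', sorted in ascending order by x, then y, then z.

Answer: -6 5 1
-6 6 0
-6 7 -1
-6 8 -2
-6 9 -3
-6 10 -4
-5 4 1
-5 10 -5
-4 3 1
-4 10 -6
-3 2 1
-3 10 -7
-2 1 1
-2 10 -8
-1 0 1
-1 10 -9
0 0 0
0 9 -9
1 0 -1
1 8 -9
2 0 -2
2 7 -9
3 0 -3
3 6 -9
4 0 -4
4 1 -5
4 2 -6
4 3 -7
4 4 -8
4 5 -9

Derivation:
Walk ring at distance 5 from (-1, 5, -4):
Start at center + D4*5 = (-6, 5, 1)
  hex 0: (-6, 5, 1)
  hex 1: (-5, 4, 1)
  hex 2: (-4, 3, 1)
  hex 3: (-3, 2, 1)
  hex 4: (-2, 1, 1)
  hex 5: (-1, 0, 1)
  hex 6: (0, 0, 0)
  hex 7: (1, 0, -1)
  hex 8: (2, 0, -2)
  hex 9: (3, 0, -3)
  hex 10: (4, 0, -4)
  hex 11: (4, 1, -5)
  hex 12: (4, 2, -6)
  hex 13: (4, 3, -7)
  hex 14: (4, 4, -8)
  hex 15: (4, 5, -9)
  hex 16: (3, 6, -9)
  hex 17: (2, 7, -9)
  hex 18: (1, 8, -9)
  hex 19: (0, 9, -9)
  hex 20: (-1, 10, -9)
  hex 21: (-2, 10, -8)
  hex 22: (-3, 10, -7)
  hex 23: (-4, 10, -6)
  hex 24: (-5, 10, -5)
  hex 25: (-6, 10, -4)
  hex 26: (-6, 9, -3)
  hex 27: (-6, 8, -2)
  hex 28: (-6, 7, -1)
  hex 29: (-6, 6, 0)
Sorted: 30 hexes.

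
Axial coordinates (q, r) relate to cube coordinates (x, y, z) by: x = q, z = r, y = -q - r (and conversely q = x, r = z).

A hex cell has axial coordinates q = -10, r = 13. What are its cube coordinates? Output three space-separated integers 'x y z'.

x = q = -10
z = r = 13
y = -x - z = -(-10) - (13) = -3

Answer: -10 -3 13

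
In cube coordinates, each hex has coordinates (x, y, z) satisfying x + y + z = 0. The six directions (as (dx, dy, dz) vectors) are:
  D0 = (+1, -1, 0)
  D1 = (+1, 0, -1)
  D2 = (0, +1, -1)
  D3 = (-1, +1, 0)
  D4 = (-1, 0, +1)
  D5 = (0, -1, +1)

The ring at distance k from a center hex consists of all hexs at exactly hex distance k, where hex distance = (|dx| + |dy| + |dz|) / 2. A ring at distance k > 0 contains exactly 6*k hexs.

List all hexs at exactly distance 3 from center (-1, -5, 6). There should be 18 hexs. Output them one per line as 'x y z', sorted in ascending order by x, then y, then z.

Walk ring at distance 3 from (-1, -5, 6):
Start at center + D4*3 = (-4, -5, 9)
  hex 0: (-4, -5, 9)
  hex 1: (-3, -6, 9)
  hex 2: (-2, -7, 9)
  hex 3: (-1, -8, 9)
  hex 4: (0, -8, 8)
  hex 5: (1, -8, 7)
  hex 6: (2, -8, 6)
  hex 7: (2, -7, 5)
  hex 8: (2, -6, 4)
  hex 9: (2, -5, 3)
  hex 10: (1, -4, 3)
  hex 11: (0, -3, 3)
  hex 12: (-1, -2, 3)
  hex 13: (-2, -2, 4)
  hex 14: (-3, -2, 5)
  hex 15: (-4, -2, 6)
  hex 16: (-4, -3, 7)
  hex 17: (-4, -4, 8)
Sorted: 18 hexes.

Answer: -4 -5 9
-4 -4 8
-4 -3 7
-4 -2 6
-3 -6 9
-3 -2 5
-2 -7 9
-2 -2 4
-1 -8 9
-1 -2 3
0 -8 8
0 -3 3
1 -8 7
1 -4 3
2 -8 6
2 -7 5
2 -6 4
2 -5 3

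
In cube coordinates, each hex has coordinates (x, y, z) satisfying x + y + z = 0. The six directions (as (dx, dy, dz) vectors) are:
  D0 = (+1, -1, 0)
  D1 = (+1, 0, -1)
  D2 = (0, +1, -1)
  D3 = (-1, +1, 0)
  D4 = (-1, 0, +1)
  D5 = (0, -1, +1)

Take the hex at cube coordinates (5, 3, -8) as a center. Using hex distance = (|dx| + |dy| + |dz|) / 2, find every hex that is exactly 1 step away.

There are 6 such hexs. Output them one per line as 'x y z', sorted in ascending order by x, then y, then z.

Walk ring at distance 1 from (5, 3, -8):
Start at center + D4*1 = (4, 3, -7)
  hex 0: (4, 3, -7)
  hex 1: (5, 2, -7)
  hex 2: (6, 2, -8)
  hex 3: (6, 3, -9)
  hex 4: (5, 4, -9)
  hex 5: (4, 4, -8)
Sorted: 6 hexes.

Answer: 4 3 -7
4 4 -8
5 2 -7
5 4 -9
6 2 -8
6 3 -9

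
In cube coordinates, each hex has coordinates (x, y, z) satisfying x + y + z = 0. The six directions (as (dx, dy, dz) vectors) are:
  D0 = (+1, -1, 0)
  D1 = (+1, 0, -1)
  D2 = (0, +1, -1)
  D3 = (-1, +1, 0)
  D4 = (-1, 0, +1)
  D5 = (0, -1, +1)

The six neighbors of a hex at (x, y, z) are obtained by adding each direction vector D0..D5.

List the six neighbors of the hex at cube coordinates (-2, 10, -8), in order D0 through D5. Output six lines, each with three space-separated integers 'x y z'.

Answer: -1 9 -8
-1 10 -9
-2 11 -9
-3 11 -8
-3 10 -7
-2 9 -7

Derivation:
Center: (-2, 10, -8). Add each direction:
  D0: (-2, 10, -8) + (1, -1, 0) = (-1, 9, -8)
  D1: (-2, 10, -8) + (1, 0, -1) = (-1, 10, -9)
  D2: (-2, 10, -8) + (0, 1, -1) = (-2, 11, -9)
  D3: (-2, 10, -8) + (-1, 1, 0) = (-3, 11, -8)
  D4: (-2, 10, -8) + (-1, 0, 1) = (-3, 10, -7)
  D5: (-2, 10, -8) + (0, -1, 1) = (-2, 9, -7)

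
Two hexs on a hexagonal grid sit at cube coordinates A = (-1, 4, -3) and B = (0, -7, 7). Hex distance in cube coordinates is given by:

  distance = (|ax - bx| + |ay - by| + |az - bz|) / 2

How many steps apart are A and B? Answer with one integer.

|ax - bx| = |-1 - 0| = 1
|ay - by| = |4 - (-7)| = 11
|az - bz| = |-3 - 7| = 10
distance = (1 + 11 + 10) / 2 = 22 / 2 = 11

Answer: 11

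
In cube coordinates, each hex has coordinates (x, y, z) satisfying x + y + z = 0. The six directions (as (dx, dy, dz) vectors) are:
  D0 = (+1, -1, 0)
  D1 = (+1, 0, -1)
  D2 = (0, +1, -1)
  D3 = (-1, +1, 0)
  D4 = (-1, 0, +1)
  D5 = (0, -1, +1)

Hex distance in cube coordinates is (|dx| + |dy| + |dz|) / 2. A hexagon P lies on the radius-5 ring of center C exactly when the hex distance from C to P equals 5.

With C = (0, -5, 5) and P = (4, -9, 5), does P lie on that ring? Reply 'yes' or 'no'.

Answer: no

Derivation:
|px - cx| = |4 - 0| = 4
|py - cy| = |-9 - (-5)| = 4
|pz - cz| = |5 - 5| = 0
distance = (4+4+0)/2 = 8/2 = 4
radius = 5; distance != radius -> no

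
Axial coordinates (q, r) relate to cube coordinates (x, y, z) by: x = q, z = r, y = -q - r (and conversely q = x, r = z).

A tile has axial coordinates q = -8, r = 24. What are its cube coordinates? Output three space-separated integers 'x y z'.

x = q = -8
z = r = 24
y = -x - z = -(-8) - (24) = -16

Answer: -8 -16 24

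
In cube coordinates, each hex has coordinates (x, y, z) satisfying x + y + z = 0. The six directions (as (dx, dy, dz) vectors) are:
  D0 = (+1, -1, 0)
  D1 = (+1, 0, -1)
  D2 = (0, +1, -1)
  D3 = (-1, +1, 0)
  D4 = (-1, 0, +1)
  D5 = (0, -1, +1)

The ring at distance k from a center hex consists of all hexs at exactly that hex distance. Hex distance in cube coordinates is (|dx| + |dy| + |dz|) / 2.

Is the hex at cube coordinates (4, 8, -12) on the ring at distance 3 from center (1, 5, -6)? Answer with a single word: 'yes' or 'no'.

|px - cx| = |4 - 1| = 3
|py - cy| = |8 - 5| = 3
|pz - cz| = |-12 - (-6)| = 6
distance = (3+3+6)/2 = 12/2 = 6
radius = 3; distance != radius -> no

Answer: no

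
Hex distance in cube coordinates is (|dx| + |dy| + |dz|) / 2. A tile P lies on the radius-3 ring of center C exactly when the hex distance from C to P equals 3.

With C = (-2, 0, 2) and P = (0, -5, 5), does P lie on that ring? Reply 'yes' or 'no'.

|px - cx| = |0 - (-2)| = 2
|py - cy| = |-5 - 0| = 5
|pz - cz| = |5 - 2| = 3
distance = (2+5+3)/2 = 10/2 = 5
radius = 3; distance != radius -> no

Answer: no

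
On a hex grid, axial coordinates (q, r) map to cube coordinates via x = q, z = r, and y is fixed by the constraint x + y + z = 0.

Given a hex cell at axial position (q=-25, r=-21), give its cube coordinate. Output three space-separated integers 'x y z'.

x = q = -25
z = r = -21
y = -x - z = -(-25) - (-21) = 46

Answer: -25 46 -21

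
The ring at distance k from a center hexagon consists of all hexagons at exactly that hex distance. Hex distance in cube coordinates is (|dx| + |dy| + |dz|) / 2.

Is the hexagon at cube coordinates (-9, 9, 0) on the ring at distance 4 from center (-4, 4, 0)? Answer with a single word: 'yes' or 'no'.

Answer: no

Derivation:
|px - cx| = |-9 - (-4)| = 5
|py - cy| = |9 - 4| = 5
|pz - cz| = |0 - 0| = 0
distance = (5+5+0)/2 = 10/2 = 5
radius = 4; distance != radius -> no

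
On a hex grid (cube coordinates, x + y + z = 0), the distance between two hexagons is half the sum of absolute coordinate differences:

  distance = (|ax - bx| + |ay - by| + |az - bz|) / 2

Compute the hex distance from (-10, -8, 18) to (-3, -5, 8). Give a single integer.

|ax - bx| = |-10 - (-3)| = 7
|ay - by| = |-8 - (-5)| = 3
|az - bz| = |18 - 8| = 10
distance = (7 + 3 + 10) / 2 = 20 / 2 = 10

Answer: 10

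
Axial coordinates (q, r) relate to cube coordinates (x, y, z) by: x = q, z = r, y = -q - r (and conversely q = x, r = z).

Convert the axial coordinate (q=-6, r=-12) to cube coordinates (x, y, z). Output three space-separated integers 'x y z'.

Answer: -6 18 -12

Derivation:
x = q = -6
z = r = -12
y = -x - z = -(-6) - (-12) = 18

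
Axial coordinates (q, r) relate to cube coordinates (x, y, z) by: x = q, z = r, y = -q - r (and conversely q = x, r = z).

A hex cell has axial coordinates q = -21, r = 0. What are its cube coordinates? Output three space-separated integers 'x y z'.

x = q = -21
z = r = 0
y = -x - z = -(-21) - (0) = 21

Answer: -21 21 0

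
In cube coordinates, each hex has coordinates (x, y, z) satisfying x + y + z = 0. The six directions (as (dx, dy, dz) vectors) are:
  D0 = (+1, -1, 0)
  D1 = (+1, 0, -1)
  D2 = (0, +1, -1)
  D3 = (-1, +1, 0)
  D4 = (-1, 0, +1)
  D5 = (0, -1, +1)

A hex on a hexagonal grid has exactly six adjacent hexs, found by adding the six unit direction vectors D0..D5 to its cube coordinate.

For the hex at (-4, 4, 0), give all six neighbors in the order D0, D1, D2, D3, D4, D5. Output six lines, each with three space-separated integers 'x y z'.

Center: (-4, 4, 0). Add each direction:
  D0: (-4, 4, 0) + (1, -1, 0) = (-3, 3, 0)
  D1: (-4, 4, 0) + (1, 0, -1) = (-3, 4, -1)
  D2: (-4, 4, 0) + (0, 1, -1) = (-4, 5, -1)
  D3: (-4, 4, 0) + (-1, 1, 0) = (-5, 5, 0)
  D4: (-4, 4, 0) + (-1, 0, 1) = (-5, 4, 1)
  D5: (-4, 4, 0) + (0, -1, 1) = (-4, 3, 1)

Answer: -3 3 0
-3 4 -1
-4 5 -1
-5 5 0
-5 4 1
-4 3 1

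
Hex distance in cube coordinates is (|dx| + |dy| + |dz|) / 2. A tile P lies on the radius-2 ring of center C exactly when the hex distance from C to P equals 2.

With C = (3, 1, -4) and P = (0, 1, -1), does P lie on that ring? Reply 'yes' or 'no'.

|px - cx| = |0 - 3| = 3
|py - cy| = |1 - 1| = 0
|pz - cz| = |-1 - (-4)| = 3
distance = (3+0+3)/2 = 6/2 = 3
radius = 2; distance != radius -> no

Answer: no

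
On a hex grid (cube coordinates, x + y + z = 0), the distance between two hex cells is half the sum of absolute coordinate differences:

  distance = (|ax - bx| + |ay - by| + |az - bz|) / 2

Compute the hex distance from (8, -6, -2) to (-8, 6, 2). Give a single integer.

|ax - bx| = |8 - (-8)| = 16
|ay - by| = |-6 - 6| = 12
|az - bz| = |-2 - 2| = 4
distance = (16 + 12 + 4) / 2 = 32 / 2 = 16

Answer: 16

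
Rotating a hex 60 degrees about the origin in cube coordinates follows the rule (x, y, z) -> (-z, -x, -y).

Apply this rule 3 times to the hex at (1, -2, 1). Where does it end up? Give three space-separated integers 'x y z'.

Answer: -1 2 -1

Derivation:
Start: (1, -2, 1)
Step 1: (1, -2, 1) -> (-(1), -(1), -(-2)) = (-1, -1, 2)
Step 2: (-1, -1, 2) -> (-(2), -(-1), -(-1)) = (-2, 1, 1)
Step 3: (-2, 1, 1) -> (-(1), -(-2), -(1)) = (-1, 2, -1)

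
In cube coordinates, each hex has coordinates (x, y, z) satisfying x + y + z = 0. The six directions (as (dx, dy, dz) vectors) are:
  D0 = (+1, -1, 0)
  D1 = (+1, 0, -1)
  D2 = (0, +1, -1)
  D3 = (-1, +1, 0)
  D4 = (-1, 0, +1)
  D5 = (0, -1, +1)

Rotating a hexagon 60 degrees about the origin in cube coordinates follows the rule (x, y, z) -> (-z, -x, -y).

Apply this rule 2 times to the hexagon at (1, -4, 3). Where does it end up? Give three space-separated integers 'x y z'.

Start: (1, -4, 3)
Step 1: (1, -4, 3) -> (-(3), -(1), -(-4)) = (-3, -1, 4)
Step 2: (-3, -1, 4) -> (-(4), -(-3), -(-1)) = (-4, 3, 1)

Answer: -4 3 1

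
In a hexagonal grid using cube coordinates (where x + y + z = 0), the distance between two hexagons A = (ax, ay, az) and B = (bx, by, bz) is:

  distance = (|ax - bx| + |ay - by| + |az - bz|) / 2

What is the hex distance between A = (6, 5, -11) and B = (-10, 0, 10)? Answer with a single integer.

Answer: 21

Derivation:
|ax - bx| = |6 - (-10)| = 16
|ay - by| = |5 - 0| = 5
|az - bz| = |-11 - 10| = 21
distance = (16 + 5 + 21) / 2 = 42 / 2 = 21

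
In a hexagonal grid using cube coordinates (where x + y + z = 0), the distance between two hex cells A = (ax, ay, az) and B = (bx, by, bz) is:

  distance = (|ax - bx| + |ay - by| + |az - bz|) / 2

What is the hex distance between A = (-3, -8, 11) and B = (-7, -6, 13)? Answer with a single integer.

|ax - bx| = |-3 - (-7)| = 4
|ay - by| = |-8 - (-6)| = 2
|az - bz| = |11 - 13| = 2
distance = (4 + 2 + 2) / 2 = 8 / 2 = 4

Answer: 4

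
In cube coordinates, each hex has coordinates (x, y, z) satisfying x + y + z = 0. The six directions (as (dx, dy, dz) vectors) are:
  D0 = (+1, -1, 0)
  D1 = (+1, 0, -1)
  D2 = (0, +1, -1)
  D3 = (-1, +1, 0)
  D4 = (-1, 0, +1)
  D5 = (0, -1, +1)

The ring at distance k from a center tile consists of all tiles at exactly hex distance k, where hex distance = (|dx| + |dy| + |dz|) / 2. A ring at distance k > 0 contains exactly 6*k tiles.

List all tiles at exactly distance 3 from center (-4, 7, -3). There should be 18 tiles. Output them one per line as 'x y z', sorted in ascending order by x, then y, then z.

Answer: -7 7 0
-7 8 -1
-7 9 -2
-7 10 -3
-6 6 0
-6 10 -4
-5 5 0
-5 10 -5
-4 4 0
-4 10 -6
-3 4 -1
-3 9 -6
-2 4 -2
-2 8 -6
-1 4 -3
-1 5 -4
-1 6 -5
-1 7 -6

Derivation:
Walk ring at distance 3 from (-4, 7, -3):
Start at center + D4*3 = (-7, 7, 0)
  hex 0: (-7, 7, 0)
  hex 1: (-6, 6, 0)
  hex 2: (-5, 5, 0)
  hex 3: (-4, 4, 0)
  hex 4: (-3, 4, -1)
  hex 5: (-2, 4, -2)
  hex 6: (-1, 4, -3)
  hex 7: (-1, 5, -4)
  hex 8: (-1, 6, -5)
  hex 9: (-1, 7, -6)
  hex 10: (-2, 8, -6)
  hex 11: (-3, 9, -6)
  hex 12: (-4, 10, -6)
  hex 13: (-5, 10, -5)
  hex 14: (-6, 10, -4)
  hex 15: (-7, 10, -3)
  hex 16: (-7, 9, -2)
  hex 17: (-7, 8, -1)
Sorted: 18 hexes.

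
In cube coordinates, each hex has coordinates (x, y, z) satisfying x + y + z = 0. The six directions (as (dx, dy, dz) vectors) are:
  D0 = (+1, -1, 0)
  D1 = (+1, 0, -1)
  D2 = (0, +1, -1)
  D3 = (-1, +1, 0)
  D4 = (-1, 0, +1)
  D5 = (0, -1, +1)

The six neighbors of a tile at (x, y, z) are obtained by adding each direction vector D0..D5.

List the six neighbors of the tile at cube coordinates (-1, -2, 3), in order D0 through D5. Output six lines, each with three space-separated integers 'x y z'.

Center: (-1, -2, 3). Add each direction:
  D0: (-1, -2, 3) + (1, -1, 0) = (0, -3, 3)
  D1: (-1, -2, 3) + (1, 0, -1) = (0, -2, 2)
  D2: (-1, -2, 3) + (0, 1, -1) = (-1, -1, 2)
  D3: (-1, -2, 3) + (-1, 1, 0) = (-2, -1, 3)
  D4: (-1, -2, 3) + (-1, 0, 1) = (-2, -2, 4)
  D5: (-1, -2, 3) + (0, -1, 1) = (-1, -3, 4)

Answer: 0 -3 3
0 -2 2
-1 -1 2
-2 -1 3
-2 -2 4
-1 -3 4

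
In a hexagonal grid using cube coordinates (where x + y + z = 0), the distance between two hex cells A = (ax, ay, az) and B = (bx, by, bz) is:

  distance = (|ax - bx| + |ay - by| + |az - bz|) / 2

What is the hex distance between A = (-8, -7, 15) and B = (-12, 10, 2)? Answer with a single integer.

|ax - bx| = |-8 - (-12)| = 4
|ay - by| = |-7 - 10| = 17
|az - bz| = |15 - 2| = 13
distance = (4 + 17 + 13) / 2 = 34 / 2 = 17

Answer: 17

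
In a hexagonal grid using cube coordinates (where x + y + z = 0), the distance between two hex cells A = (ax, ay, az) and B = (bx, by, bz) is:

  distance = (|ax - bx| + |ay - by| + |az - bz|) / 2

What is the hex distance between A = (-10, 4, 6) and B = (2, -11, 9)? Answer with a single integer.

Answer: 15

Derivation:
|ax - bx| = |-10 - 2| = 12
|ay - by| = |4 - (-11)| = 15
|az - bz| = |6 - 9| = 3
distance = (12 + 15 + 3) / 2 = 30 / 2 = 15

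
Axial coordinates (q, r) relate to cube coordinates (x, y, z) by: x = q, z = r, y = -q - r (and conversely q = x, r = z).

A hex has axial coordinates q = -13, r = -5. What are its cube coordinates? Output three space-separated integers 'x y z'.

x = q = -13
z = r = -5
y = -x - z = -(-13) - (-5) = 18

Answer: -13 18 -5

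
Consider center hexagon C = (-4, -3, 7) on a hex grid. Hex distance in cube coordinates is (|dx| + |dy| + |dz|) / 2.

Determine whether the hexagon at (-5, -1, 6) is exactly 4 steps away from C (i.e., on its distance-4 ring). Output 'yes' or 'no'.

Answer: no

Derivation:
|px - cx| = |-5 - (-4)| = 1
|py - cy| = |-1 - (-3)| = 2
|pz - cz| = |6 - 7| = 1
distance = (1+2+1)/2 = 4/2 = 2
radius = 4; distance != radius -> no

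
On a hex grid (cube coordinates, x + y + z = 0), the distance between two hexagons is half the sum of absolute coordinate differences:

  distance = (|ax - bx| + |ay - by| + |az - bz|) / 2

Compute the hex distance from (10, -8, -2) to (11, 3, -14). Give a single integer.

Answer: 12

Derivation:
|ax - bx| = |10 - 11| = 1
|ay - by| = |-8 - 3| = 11
|az - bz| = |-2 - (-14)| = 12
distance = (1 + 11 + 12) / 2 = 24 / 2 = 12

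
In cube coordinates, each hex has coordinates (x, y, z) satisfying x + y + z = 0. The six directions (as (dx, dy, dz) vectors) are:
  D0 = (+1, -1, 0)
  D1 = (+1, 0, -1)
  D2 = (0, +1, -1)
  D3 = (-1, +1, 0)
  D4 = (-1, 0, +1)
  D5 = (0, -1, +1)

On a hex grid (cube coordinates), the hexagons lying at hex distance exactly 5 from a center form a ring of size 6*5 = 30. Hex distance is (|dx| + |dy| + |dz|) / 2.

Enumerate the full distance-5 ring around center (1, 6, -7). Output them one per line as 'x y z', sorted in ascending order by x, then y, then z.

Answer: -4 6 -2
-4 7 -3
-4 8 -4
-4 9 -5
-4 10 -6
-4 11 -7
-3 5 -2
-3 11 -8
-2 4 -2
-2 11 -9
-1 3 -2
-1 11 -10
0 2 -2
0 11 -11
1 1 -2
1 11 -12
2 1 -3
2 10 -12
3 1 -4
3 9 -12
4 1 -5
4 8 -12
5 1 -6
5 7 -12
6 1 -7
6 2 -8
6 3 -9
6 4 -10
6 5 -11
6 6 -12

Derivation:
Walk ring at distance 5 from (1, 6, -7):
Start at center + D4*5 = (-4, 6, -2)
  hex 0: (-4, 6, -2)
  hex 1: (-3, 5, -2)
  hex 2: (-2, 4, -2)
  hex 3: (-1, 3, -2)
  hex 4: (0, 2, -2)
  hex 5: (1, 1, -2)
  hex 6: (2, 1, -3)
  hex 7: (3, 1, -4)
  hex 8: (4, 1, -5)
  hex 9: (5, 1, -6)
  hex 10: (6, 1, -7)
  hex 11: (6, 2, -8)
  hex 12: (6, 3, -9)
  hex 13: (6, 4, -10)
  hex 14: (6, 5, -11)
  hex 15: (6, 6, -12)
  hex 16: (5, 7, -12)
  hex 17: (4, 8, -12)
  hex 18: (3, 9, -12)
  hex 19: (2, 10, -12)
  hex 20: (1, 11, -12)
  hex 21: (0, 11, -11)
  hex 22: (-1, 11, -10)
  hex 23: (-2, 11, -9)
  hex 24: (-3, 11, -8)
  hex 25: (-4, 11, -7)
  hex 26: (-4, 10, -6)
  hex 27: (-4, 9, -5)
  hex 28: (-4, 8, -4)
  hex 29: (-4, 7, -3)
Sorted: 30 hexes.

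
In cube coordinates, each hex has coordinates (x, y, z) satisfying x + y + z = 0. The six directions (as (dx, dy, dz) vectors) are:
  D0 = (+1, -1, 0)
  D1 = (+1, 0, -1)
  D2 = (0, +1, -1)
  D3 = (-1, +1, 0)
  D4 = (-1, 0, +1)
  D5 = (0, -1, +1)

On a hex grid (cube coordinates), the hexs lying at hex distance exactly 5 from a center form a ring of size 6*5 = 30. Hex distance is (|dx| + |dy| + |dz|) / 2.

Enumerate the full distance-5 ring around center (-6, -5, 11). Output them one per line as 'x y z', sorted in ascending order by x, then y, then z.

Answer: -11 -5 16
-11 -4 15
-11 -3 14
-11 -2 13
-11 -1 12
-11 0 11
-10 -6 16
-10 0 10
-9 -7 16
-9 0 9
-8 -8 16
-8 0 8
-7 -9 16
-7 0 7
-6 -10 16
-6 0 6
-5 -10 15
-5 -1 6
-4 -10 14
-4 -2 6
-3 -10 13
-3 -3 6
-2 -10 12
-2 -4 6
-1 -10 11
-1 -9 10
-1 -8 9
-1 -7 8
-1 -6 7
-1 -5 6

Derivation:
Walk ring at distance 5 from (-6, -5, 11):
Start at center + D4*5 = (-11, -5, 16)
  hex 0: (-11, -5, 16)
  hex 1: (-10, -6, 16)
  hex 2: (-9, -7, 16)
  hex 3: (-8, -8, 16)
  hex 4: (-7, -9, 16)
  hex 5: (-6, -10, 16)
  hex 6: (-5, -10, 15)
  hex 7: (-4, -10, 14)
  hex 8: (-3, -10, 13)
  hex 9: (-2, -10, 12)
  hex 10: (-1, -10, 11)
  hex 11: (-1, -9, 10)
  hex 12: (-1, -8, 9)
  hex 13: (-1, -7, 8)
  hex 14: (-1, -6, 7)
  hex 15: (-1, -5, 6)
  hex 16: (-2, -4, 6)
  hex 17: (-3, -3, 6)
  hex 18: (-4, -2, 6)
  hex 19: (-5, -1, 6)
  hex 20: (-6, 0, 6)
  hex 21: (-7, 0, 7)
  hex 22: (-8, 0, 8)
  hex 23: (-9, 0, 9)
  hex 24: (-10, 0, 10)
  hex 25: (-11, 0, 11)
  hex 26: (-11, -1, 12)
  hex 27: (-11, -2, 13)
  hex 28: (-11, -3, 14)
  hex 29: (-11, -4, 15)
Sorted: 30 hexes.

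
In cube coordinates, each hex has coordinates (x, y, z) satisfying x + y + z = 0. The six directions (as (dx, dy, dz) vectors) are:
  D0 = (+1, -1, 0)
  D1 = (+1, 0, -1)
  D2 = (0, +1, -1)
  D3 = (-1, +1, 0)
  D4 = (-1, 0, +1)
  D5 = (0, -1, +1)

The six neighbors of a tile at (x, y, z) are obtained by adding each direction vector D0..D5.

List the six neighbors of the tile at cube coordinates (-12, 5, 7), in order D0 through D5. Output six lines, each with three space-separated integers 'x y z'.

Center: (-12, 5, 7). Add each direction:
  D0: (-12, 5, 7) + (1, -1, 0) = (-11, 4, 7)
  D1: (-12, 5, 7) + (1, 0, -1) = (-11, 5, 6)
  D2: (-12, 5, 7) + (0, 1, -1) = (-12, 6, 6)
  D3: (-12, 5, 7) + (-1, 1, 0) = (-13, 6, 7)
  D4: (-12, 5, 7) + (-1, 0, 1) = (-13, 5, 8)
  D5: (-12, 5, 7) + (0, -1, 1) = (-12, 4, 8)

Answer: -11 4 7
-11 5 6
-12 6 6
-13 6 7
-13 5 8
-12 4 8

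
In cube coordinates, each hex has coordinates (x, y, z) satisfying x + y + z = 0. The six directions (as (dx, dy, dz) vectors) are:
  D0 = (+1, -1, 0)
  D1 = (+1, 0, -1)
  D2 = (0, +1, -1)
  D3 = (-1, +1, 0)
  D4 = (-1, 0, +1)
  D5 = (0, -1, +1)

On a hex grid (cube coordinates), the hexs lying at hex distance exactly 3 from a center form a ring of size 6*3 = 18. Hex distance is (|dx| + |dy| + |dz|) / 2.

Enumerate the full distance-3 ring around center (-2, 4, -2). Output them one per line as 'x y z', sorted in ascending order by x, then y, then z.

Walk ring at distance 3 from (-2, 4, -2):
Start at center + D4*3 = (-5, 4, 1)
  hex 0: (-5, 4, 1)
  hex 1: (-4, 3, 1)
  hex 2: (-3, 2, 1)
  hex 3: (-2, 1, 1)
  hex 4: (-1, 1, 0)
  hex 5: (0, 1, -1)
  hex 6: (1, 1, -2)
  hex 7: (1, 2, -3)
  hex 8: (1, 3, -4)
  hex 9: (1, 4, -5)
  hex 10: (0, 5, -5)
  hex 11: (-1, 6, -5)
  hex 12: (-2, 7, -5)
  hex 13: (-3, 7, -4)
  hex 14: (-4, 7, -3)
  hex 15: (-5, 7, -2)
  hex 16: (-5, 6, -1)
  hex 17: (-5, 5, 0)
Sorted: 18 hexes.

Answer: -5 4 1
-5 5 0
-5 6 -1
-5 7 -2
-4 3 1
-4 7 -3
-3 2 1
-3 7 -4
-2 1 1
-2 7 -5
-1 1 0
-1 6 -5
0 1 -1
0 5 -5
1 1 -2
1 2 -3
1 3 -4
1 4 -5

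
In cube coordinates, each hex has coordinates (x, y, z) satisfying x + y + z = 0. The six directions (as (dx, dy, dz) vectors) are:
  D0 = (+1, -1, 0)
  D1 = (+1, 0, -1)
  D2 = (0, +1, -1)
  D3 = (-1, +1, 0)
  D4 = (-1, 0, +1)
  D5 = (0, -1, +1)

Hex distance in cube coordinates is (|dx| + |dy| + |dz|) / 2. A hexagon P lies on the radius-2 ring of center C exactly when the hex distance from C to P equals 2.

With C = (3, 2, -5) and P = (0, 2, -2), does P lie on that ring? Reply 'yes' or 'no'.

Answer: no

Derivation:
|px - cx| = |0 - 3| = 3
|py - cy| = |2 - 2| = 0
|pz - cz| = |-2 - (-5)| = 3
distance = (3+0+3)/2 = 6/2 = 3
radius = 2; distance != radius -> no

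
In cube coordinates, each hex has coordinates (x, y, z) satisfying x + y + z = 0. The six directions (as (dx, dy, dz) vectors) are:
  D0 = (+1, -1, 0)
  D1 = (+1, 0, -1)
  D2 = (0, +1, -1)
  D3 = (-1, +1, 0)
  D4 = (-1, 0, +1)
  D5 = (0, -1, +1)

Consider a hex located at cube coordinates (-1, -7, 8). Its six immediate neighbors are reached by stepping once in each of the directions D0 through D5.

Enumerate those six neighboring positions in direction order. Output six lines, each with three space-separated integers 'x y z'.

Center: (-1, -7, 8). Add each direction:
  D0: (-1, -7, 8) + (1, -1, 0) = (0, -8, 8)
  D1: (-1, -7, 8) + (1, 0, -1) = (0, -7, 7)
  D2: (-1, -7, 8) + (0, 1, -1) = (-1, -6, 7)
  D3: (-1, -7, 8) + (-1, 1, 0) = (-2, -6, 8)
  D4: (-1, -7, 8) + (-1, 0, 1) = (-2, -7, 9)
  D5: (-1, -7, 8) + (0, -1, 1) = (-1, -8, 9)

Answer: 0 -8 8
0 -7 7
-1 -6 7
-2 -6 8
-2 -7 9
-1 -8 9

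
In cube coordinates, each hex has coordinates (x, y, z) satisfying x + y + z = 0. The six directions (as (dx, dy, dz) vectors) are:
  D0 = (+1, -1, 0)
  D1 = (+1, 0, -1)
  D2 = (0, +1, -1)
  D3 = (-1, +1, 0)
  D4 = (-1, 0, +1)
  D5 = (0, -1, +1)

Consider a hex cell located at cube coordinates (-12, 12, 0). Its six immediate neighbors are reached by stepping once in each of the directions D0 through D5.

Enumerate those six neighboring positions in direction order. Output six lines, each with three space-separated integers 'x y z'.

Answer: -11 11 0
-11 12 -1
-12 13 -1
-13 13 0
-13 12 1
-12 11 1

Derivation:
Center: (-12, 12, 0). Add each direction:
  D0: (-12, 12, 0) + (1, -1, 0) = (-11, 11, 0)
  D1: (-12, 12, 0) + (1, 0, -1) = (-11, 12, -1)
  D2: (-12, 12, 0) + (0, 1, -1) = (-12, 13, -1)
  D3: (-12, 12, 0) + (-1, 1, 0) = (-13, 13, 0)
  D4: (-12, 12, 0) + (-1, 0, 1) = (-13, 12, 1)
  D5: (-12, 12, 0) + (0, -1, 1) = (-12, 11, 1)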